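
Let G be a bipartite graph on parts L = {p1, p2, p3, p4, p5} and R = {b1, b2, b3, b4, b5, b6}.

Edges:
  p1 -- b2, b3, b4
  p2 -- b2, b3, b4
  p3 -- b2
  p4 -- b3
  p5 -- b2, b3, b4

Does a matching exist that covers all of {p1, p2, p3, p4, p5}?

No

The set {p1, p2, p3, p4, p5} has only 3 neighbours ({b2, b3, b4}), so by Hall's theorem at most 3 of the 5 left vertices can be matched.
Hence no matching covers every left vertex.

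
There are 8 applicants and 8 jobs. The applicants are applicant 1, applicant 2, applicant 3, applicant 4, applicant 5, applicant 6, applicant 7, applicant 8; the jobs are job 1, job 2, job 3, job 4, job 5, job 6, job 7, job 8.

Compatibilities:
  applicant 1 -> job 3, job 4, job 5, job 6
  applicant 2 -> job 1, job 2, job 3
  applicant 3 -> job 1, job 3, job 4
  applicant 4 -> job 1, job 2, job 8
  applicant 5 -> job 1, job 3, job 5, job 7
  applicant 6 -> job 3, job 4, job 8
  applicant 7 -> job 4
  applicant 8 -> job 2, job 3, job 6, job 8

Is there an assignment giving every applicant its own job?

A valid assignment of size 8: applicant 1→job 5, applicant 2→job 1, applicant 3→job 3, applicant 4→job 2, applicant 5→job 7, applicant 6→job 8, applicant 7→job 4, applicant 8→job 6.
All 8 applicants are covered.

Yes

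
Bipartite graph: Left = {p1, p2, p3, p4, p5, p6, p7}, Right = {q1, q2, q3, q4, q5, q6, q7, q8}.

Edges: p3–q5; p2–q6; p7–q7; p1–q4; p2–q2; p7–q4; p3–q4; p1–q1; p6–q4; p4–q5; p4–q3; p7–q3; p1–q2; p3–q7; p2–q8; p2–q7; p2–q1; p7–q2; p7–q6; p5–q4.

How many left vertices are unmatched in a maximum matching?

1

For example, pair p1-q2, p2-q7, p3-q5, p4-q3, p5-q4, p7-q6.
The set {p5, p6} has only 1 neighbour ({q4}), so by Hall's theorem at most 6 of the 7 left vertices can be matched.
That matches 6 of the 7, leaving 1 unmatched; no matching can do better.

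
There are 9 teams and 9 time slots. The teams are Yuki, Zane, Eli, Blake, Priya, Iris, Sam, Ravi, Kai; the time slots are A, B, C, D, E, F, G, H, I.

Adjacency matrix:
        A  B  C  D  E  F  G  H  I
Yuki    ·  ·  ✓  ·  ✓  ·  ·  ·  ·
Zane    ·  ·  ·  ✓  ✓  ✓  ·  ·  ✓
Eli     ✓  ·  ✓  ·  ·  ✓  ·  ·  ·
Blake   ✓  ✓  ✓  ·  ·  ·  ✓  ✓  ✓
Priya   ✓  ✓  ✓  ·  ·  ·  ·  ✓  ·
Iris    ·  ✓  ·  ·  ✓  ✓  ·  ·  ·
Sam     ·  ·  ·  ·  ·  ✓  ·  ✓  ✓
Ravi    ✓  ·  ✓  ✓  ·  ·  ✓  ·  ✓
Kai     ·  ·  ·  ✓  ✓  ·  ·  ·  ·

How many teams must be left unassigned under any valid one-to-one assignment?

One maximum matching: Yuki-C, Zane-I, Eli-F, Blake-G, Priya-A, Iris-B, Sam-H, Ravi-D, Kai-E.
All 9 teams are matched, so no larger matching exists.
That matches 9 of the 9, leaving 0 unmatched; no matching can do better.

0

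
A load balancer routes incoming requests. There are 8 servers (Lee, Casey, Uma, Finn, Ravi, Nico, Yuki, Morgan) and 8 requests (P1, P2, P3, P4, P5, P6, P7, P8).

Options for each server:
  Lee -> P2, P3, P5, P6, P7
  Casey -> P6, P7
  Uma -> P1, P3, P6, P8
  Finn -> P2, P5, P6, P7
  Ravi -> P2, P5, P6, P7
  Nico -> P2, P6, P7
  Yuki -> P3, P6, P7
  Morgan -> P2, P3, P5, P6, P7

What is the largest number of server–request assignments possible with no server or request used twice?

6

A valid assignment of size 6: Lee–P3, Casey–P6, Uma–P1, Finn–P2, Ravi–P5, Nico–P7.
The set {Lee, Casey, Finn, Ravi, Nico, Yuki, Morgan} has only 5 neighbours ({P2, P3, P5, P6, P7}), so by Hall's theorem at most 6 of the 8 servers can be matched.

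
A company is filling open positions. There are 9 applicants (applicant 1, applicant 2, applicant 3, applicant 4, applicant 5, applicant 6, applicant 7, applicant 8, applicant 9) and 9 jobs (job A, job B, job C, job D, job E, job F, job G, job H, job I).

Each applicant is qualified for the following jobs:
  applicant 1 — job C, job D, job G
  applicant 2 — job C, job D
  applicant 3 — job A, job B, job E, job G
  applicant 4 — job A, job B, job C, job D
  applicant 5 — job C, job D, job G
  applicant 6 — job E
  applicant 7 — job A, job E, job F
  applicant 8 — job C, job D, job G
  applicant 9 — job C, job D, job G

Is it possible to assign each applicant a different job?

No

The set {applicant 1, applicant 2, applicant 5, applicant 8, applicant 9} has only 3 neighbours ({job C, job D, job G}), so by Hall's theorem at most 7 of the 9 applicants can be matched.
Hence no matching covers every applicant.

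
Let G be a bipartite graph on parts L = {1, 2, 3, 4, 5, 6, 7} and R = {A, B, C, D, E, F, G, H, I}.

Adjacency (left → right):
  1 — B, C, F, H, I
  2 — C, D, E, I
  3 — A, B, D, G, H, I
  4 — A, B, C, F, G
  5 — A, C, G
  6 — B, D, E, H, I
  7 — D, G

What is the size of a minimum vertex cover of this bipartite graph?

7

A maximum matching has 7 edges (e.g. 1–F, 2–E, 3–A, 4–B, 5–C, 6–H, 7–G).
By König's theorem the minimum vertex cover has the same size. One such cover is {1, 2, 3, 4, 5, 6, 7}.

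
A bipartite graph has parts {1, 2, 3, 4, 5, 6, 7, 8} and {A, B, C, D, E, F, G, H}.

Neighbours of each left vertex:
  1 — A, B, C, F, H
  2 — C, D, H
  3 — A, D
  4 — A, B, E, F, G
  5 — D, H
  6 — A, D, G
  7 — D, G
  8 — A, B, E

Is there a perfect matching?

Yes

One maximum matching: 1–F, 2–C, 3–A, 4–E, 5–H, 6–D, 7–G, 8–B.
All 8 left vertices are covered.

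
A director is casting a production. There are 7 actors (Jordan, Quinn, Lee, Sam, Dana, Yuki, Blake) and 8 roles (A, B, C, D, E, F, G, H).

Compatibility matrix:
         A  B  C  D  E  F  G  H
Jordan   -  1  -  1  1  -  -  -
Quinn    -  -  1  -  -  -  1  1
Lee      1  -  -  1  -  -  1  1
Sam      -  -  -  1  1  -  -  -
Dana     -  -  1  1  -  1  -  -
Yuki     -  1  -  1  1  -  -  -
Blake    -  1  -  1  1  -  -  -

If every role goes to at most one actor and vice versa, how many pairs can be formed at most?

6

A valid assignment of size 6: Jordan→E, Quinn→C, Lee→G, Sam→D, Dana→F, Yuki→B.
The set {Jordan, Sam, Yuki, Blake} has only 3 neighbours ({B, D, E}), so by Hall's theorem at most 6 of the 7 actors can be matched.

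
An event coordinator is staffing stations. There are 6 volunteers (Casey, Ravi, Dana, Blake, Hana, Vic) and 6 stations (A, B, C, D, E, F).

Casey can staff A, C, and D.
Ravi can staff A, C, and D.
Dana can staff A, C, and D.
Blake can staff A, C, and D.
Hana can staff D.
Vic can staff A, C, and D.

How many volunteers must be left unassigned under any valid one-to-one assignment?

One maximum matching: Casey-A, Ravi-D, Dana-C.
The set {Casey, Ravi, Dana, Blake, Hana, Vic} has only 3 neighbours ({A, C, D}), so by Hall's theorem at most 3 of the 6 volunteers can be matched.
That matches 3 of the 6, leaving 3 unmatched; no matching can do better.

3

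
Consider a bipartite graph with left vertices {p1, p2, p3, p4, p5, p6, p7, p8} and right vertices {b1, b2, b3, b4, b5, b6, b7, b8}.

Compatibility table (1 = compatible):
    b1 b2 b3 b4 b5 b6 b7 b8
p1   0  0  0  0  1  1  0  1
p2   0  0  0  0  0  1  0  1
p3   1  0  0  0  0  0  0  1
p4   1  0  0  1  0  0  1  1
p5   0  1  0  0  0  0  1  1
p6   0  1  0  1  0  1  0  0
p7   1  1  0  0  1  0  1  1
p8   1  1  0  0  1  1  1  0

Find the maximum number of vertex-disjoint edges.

A valid assignment of size 7: p1→b5, p2→b6, p3→b1, p4→b4, p5→b8, p6→b2, p7→b7.
The set {p1, p2, p3, p4, p5, p6, p7, p8} has only 7 neighbours ({b1, b2, b4, b5, b6, b7, b8}), so by Hall's theorem at most 7 of the 8 left vertices can be matched.

7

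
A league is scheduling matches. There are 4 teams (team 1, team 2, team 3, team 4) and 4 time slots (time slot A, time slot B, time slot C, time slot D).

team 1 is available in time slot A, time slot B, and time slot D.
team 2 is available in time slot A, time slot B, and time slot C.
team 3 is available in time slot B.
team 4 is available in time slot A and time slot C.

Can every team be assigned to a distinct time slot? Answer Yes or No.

For example, pair team 1→time slot D, team 2→time slot C, team 3→time slot B, team 4→time slot A.
All 4 teams are covered.

Yes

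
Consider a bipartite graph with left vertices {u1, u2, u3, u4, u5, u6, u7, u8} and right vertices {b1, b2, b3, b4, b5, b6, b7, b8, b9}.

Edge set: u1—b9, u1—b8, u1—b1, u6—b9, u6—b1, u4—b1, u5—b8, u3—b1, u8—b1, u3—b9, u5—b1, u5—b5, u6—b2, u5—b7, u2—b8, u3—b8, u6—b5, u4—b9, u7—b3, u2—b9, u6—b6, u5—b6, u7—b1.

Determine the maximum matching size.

6

One maximum matching: u1–b1, u2–b9, u3–b8, u5–b7, u6–b5, u7–b3.
The set {u1, u2, u3, u4, u8} has only 3 neighbours ({b1, b8, b9}), so by Hall's theorem at most 6 of the 8 left vertices can be matched.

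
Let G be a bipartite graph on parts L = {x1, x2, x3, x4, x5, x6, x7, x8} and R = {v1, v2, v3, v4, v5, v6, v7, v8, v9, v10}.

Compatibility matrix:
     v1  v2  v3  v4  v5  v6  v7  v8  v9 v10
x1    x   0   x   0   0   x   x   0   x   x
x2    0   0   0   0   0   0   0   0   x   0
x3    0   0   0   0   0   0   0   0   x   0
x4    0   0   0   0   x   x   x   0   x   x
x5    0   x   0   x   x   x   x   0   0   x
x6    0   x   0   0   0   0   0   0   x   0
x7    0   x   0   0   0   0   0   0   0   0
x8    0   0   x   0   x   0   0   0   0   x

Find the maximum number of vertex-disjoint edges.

For example, pair x1-v3, x2-v9, x4-v5, x5-v6, x6-v2, x8-v10.
The set {x2, x3, x6, x7} has only 2 neighbours ({v2, v9}), so by Hall's theorem at most 6 of the 8 left vertices can be matched.

6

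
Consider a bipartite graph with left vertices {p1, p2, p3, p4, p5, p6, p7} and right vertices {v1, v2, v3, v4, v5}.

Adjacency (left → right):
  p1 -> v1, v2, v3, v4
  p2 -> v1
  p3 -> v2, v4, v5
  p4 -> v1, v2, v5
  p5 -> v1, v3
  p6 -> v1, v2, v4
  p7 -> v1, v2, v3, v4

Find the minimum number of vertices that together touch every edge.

5

A maximum matching has 5 edges (e.g. p1–v2, p2–v1, p3–v4, p4–v5, p5–v3).
By König's theorem the minimum vertex cover has the same size. One such cover is {v1, v2, v3, v4, v5}.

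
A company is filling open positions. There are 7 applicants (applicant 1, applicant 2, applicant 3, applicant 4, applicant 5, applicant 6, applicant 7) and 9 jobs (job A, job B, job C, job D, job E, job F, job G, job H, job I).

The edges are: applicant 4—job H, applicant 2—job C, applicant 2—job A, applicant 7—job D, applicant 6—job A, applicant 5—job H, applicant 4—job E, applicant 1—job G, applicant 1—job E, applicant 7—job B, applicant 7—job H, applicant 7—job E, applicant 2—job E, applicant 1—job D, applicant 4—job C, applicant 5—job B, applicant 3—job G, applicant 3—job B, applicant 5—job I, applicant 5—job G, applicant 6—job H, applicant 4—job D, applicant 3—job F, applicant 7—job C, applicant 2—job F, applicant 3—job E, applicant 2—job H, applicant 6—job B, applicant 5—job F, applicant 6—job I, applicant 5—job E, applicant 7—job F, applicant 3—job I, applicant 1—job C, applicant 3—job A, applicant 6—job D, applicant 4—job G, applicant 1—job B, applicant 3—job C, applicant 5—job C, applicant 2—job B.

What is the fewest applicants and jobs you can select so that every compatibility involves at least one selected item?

A maximum matching has 7 edges (e.g. applicant 1–job D, applicant 2–job A, applicant 3–job B, applicant 4–job C, applicant 5–job G, applicant 6–job H, applicant 7–job F).
By König's theorem the minimum vertex cover has the same size. One such cover is {applicant 1, applicant 2, applicant 3, applicant 4, applicant 5, applicant 6, applicant 7}.

7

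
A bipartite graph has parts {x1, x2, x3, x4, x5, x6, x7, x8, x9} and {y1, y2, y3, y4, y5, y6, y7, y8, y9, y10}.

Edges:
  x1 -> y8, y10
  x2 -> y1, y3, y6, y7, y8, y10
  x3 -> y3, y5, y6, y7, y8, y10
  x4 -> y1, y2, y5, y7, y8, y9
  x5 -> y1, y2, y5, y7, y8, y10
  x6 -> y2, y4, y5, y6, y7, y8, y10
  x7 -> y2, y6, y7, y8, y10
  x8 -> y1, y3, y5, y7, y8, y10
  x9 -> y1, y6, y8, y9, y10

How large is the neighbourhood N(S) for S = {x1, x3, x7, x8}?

The union of neighbours of {x1, x3, x7, x8} is {y1, y2, y3, y5, y6, y7, y8, y10}, which has 8 elements.
Since |N(S)| = 8 ≥ |S| = 4, Hall's condition holds for this subset.

8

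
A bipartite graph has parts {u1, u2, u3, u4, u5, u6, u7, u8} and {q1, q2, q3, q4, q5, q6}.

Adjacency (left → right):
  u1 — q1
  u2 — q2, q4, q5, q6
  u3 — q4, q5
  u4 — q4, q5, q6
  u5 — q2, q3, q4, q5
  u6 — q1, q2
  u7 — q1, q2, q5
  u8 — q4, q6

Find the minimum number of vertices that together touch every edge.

6

A maximum matching has 6 edges (e.g. u1–q1, u2–q6, u3–q4, u4–q5, u5–q3, u6–q2).
By König's theorem the minimum vertex cover has the same size. One such cover is {u5, q1, q2, q4, q5, q6}.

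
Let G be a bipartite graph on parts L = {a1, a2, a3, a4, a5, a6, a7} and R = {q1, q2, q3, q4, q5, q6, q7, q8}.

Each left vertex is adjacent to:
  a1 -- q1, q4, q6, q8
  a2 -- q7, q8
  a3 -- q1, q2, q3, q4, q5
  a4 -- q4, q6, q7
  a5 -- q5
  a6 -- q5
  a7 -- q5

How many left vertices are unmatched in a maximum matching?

A valid assignment of size 5: a1→q4, a2→q8, a3→q1, a4→q6, a5→q5.
The set {a5, a6, a7} has only 1 neighbour ({q5}), so by Hall's theorem at most 5 of the 7 left vertices can be matched.
That matches 5 of the 7, leaving 2 unmatched; no matching can do better.

2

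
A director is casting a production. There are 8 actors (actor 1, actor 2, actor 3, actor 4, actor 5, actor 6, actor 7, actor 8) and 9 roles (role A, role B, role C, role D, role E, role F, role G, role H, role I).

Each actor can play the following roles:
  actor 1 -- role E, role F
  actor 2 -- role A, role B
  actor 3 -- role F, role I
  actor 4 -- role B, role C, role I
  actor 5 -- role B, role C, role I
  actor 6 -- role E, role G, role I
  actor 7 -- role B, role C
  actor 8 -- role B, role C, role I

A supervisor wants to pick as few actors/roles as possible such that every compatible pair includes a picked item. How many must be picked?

{actor 1, actor 2, actor 3, actor 6, role B, role C, role I} is a vertex cover of size 7: every edge has an endpoint in this set.
No smaller cover exists because actor 1–role E, actor 2–role A, actor 3–role F, actor 4–role C, actor 5–role I, actor 6–role G, actor 7–role B is a matching of size 7, and a cover must include an endpoint of each of these disjoint edges (König's theorem).

7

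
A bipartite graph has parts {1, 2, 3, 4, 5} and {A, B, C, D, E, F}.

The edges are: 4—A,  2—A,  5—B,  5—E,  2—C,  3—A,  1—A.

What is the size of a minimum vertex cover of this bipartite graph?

3

A maximum matching has 3 edges (e.g. 1–A, 2–C, 5–B).
By König's theorem the minimum vertex cover has the same size. One such cover is {2, 5, A}.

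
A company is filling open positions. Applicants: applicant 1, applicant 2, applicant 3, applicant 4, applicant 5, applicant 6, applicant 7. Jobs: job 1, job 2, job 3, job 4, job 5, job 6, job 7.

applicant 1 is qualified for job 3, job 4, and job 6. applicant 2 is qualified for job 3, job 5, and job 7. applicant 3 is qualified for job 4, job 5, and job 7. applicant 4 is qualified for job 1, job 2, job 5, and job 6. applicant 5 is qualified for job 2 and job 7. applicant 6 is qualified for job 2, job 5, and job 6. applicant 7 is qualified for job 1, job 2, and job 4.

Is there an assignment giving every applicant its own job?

Yes

One maximum matching: applicant 1–job 3, applicant 2–job 5, applicant 3–job 4, applicant 4–job 1, applicant 5–job 7, applicant 6–job 6, applicant 7–job 2.
Every applicant is matched, so this is a perfect matching.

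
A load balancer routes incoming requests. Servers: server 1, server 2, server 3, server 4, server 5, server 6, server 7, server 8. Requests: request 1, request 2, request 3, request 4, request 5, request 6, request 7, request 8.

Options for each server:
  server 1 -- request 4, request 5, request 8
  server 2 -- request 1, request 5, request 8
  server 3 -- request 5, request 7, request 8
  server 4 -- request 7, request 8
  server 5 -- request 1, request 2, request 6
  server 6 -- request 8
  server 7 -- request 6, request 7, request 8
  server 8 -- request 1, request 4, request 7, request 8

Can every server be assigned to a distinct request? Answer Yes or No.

No

The set {server 1, server 2, server 3, server 4, server 6, server 8} has only 5 neighbours ({request 1, request 4, request 5, request 7, request 8}), so by Hall's theorem at most 7 of the 8 servers can be matched.
Hence no matching covers every server.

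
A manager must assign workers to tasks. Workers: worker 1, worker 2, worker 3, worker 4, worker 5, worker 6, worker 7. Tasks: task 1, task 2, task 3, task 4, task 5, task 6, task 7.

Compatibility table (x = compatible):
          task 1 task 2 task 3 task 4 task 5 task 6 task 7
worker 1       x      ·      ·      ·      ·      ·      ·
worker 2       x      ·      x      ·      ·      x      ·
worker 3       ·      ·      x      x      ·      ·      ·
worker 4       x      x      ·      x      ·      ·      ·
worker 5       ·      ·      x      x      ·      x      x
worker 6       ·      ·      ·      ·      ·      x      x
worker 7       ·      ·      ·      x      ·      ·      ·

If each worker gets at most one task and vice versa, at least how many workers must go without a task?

One maximum matching: worker 1-task 1, worker 2-task 3, worker 3-task 4, worker 4-task 2, worker 5-task 6, worker 6-task 7.
The set {worker 1, worker 2, worker 3, worker 5, worker 6, worker 7} has only 5 neighbours ({task 1, task 3, task 4, task 6, task 7}), so by Hall's theorem at most 6 of the 7 workers can be matched.
That matches 6 of the 7, leaving 1 unmatched; no matching can do better.

1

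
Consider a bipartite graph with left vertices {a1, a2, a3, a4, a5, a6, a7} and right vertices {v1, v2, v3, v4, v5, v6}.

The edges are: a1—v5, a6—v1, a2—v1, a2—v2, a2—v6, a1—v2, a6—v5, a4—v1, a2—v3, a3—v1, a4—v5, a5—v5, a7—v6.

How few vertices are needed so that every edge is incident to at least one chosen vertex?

{a1, a2, a7, v1, v5} is a vertex cover of size 5: every edge has an endpoint in this set.
No smaller cover exists because a1–v2, a2–v3, a3–v1, a4–v5, a7–v6 is a matching of size 5, and a cover must include an endpoint of each of these disjoint edges (König's theorem).

5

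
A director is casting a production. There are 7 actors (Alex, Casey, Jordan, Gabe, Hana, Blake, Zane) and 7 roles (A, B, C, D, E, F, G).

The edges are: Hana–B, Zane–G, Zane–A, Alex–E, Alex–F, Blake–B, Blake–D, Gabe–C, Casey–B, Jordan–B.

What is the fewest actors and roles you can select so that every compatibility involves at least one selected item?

A maximum matching has 5 edges (e.g. Alex–E, Casey–B, Gabe–C, Blake–D, Zane–G).
By König's theorem the minimum vertex cover has the same size. One such cover is {Alex, Gabe, Blake, Zane, B}.

5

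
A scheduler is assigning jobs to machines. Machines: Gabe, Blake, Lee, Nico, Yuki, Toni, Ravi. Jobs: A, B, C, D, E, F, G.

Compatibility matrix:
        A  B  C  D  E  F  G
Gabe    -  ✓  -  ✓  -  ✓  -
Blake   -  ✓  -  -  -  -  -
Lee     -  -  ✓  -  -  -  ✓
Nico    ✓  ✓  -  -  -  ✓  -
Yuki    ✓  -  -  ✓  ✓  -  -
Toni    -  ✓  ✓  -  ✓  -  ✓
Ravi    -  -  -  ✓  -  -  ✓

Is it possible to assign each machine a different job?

Yes

One maximum matching: Gabe-F, Blake-B, Lee-C, Nico-A, Yuki-D, Toni-E, Ravi-G.
All 7 machines are covered.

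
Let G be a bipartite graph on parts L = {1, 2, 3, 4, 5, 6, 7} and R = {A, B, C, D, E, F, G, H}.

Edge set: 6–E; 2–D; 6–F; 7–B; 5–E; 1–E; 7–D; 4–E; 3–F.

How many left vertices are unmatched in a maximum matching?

One maximum matching: 1-E, 2-D, 3-F, 7-B.
The set {1, 3, 4, 5, 6} has only 2 neighbours ({E, F}), so by Hall's theorem at most 4 of the 7 left vertices can be matched.
That matches 4 of the 7, leaving 3 unmatched; no matching can do better.

3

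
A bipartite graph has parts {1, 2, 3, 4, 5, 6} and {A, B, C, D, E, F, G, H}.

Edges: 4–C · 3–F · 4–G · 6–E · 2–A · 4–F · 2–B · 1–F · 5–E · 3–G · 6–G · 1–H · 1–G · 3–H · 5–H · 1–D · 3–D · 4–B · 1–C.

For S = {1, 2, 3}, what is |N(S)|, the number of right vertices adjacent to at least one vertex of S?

The union of neighbours of {1, 2, 3} is {A, B, C, D, F, G, H}, which has 7 elements.
Since |N(S)| = 7 ≥ |S| = 3, Hall's condition holds for this subset.

7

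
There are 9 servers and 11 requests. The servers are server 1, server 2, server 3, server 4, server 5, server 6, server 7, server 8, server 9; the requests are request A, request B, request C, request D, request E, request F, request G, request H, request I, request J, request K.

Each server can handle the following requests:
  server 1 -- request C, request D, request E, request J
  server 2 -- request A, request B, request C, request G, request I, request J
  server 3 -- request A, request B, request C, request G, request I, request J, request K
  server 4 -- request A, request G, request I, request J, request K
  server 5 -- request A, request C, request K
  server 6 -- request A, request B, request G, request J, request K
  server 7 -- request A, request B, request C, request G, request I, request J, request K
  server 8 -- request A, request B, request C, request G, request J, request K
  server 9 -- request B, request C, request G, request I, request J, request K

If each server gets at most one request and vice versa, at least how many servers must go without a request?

1

One maximum matching: server 1-request E, server 2-request B, server 3-request C, server 4-request I, server 5-request A, server 6-request J, server 7-request K, server 8-request G.
The set {server 2, server 3, server 4, server 5, server 6, server 7, server 8, server 9} has only 7 neighbours ({request A, request B, request C, request G, request I, request J, request K}), so by Hall's theorem at most 8 of the 9 servers can be matched.
That matches 8 of the 9, leaving 1 unmatched; no matching can do better.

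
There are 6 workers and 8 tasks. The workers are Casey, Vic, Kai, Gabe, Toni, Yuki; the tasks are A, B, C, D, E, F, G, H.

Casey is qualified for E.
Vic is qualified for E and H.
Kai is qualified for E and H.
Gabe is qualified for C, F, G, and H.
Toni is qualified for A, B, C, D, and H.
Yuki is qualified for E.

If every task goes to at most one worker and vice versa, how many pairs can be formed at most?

4

For example, pair Casey-E, Vic-H, Gabe-F, Toni-A.
The set {Casey, Vic, Kai, Yuki} has only 2 neighbours ({E, H}), so by Hall's theorem at most 4 of the 6 workers can be matched.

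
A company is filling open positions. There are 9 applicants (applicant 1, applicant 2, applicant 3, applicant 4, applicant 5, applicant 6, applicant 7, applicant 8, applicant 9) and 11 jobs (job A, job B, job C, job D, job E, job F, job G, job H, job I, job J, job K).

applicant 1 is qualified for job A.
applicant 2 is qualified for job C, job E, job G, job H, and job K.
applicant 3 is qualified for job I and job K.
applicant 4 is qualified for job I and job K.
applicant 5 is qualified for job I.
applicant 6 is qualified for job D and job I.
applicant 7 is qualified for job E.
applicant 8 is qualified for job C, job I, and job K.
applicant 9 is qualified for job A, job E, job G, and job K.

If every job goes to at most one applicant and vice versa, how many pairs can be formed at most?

One maximum matching: applicant 1→job A, applicant 2→job H, applicant 3→job I, applicant 4→job K, applicant 6→job D, applicant 7→job E, applicant 8→job C, applicant 9→job G.
The set {applicant 3, applicant 4, applicant 5} has only 2 neighbours ({job I, job K}), so by Hall's theorem at most 8 of the 9 applicants can be matched.

8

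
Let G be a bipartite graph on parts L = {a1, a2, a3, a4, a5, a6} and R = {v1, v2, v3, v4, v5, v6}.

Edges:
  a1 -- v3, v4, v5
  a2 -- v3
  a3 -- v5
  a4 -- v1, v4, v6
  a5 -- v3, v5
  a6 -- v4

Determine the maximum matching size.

4

One maximum matching: a1-v4, a2-v3, a3-v5, a4-v6.
The set {a1, a2, a3, a5, a6} has only 3 neighbours ({v3, v4, v5}), so by Hall's theorem at most 4 of the 6 left vertices can be matched.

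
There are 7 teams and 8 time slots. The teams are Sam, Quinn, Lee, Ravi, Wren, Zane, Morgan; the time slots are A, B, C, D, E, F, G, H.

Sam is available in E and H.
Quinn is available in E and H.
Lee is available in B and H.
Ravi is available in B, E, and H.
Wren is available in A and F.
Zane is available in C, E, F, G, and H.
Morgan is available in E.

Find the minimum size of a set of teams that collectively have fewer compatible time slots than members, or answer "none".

3

Take S = {Sam, Quinn, Morgan}. Its neighbourhood is {E, H}, so |N(S)| = 2 < |S| = 3.
Every subset of size less than 3 has at least as many neighbours as members, so 3 is the minimum.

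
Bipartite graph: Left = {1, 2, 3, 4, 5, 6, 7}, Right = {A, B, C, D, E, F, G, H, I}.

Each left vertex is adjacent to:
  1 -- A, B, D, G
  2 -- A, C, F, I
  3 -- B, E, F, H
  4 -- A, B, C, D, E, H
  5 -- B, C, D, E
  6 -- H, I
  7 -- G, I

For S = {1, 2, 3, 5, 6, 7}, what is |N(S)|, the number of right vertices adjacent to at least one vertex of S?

The union of neighbours of {1, 2, 3, 5, 6, 7} is {A, B, C, D, E, F, G, H, I}, which has 9 elements.
Since |N(S)| = 9 ≥ |S| = 6, Hall's condition holds for this subset.

9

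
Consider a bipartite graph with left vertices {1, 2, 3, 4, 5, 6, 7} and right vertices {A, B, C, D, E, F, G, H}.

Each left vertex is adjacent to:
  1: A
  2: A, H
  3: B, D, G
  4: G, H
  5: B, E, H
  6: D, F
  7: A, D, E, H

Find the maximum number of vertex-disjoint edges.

For example, pair 1→A, 2→H, 3→D, 4→G, 5→B, 6→F, 7→E.
This saturates every left vertex, so 7 is the maximum.

7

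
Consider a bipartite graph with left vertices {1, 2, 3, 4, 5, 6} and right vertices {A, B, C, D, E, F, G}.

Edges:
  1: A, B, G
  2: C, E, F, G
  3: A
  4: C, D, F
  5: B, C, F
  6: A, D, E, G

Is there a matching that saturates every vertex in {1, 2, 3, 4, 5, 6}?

For example, pair 1-G, 2-C, 3-A, 4-F, 5-B, 6-E.
Every left vertex is matched, so this matching saturates all of them.

Yes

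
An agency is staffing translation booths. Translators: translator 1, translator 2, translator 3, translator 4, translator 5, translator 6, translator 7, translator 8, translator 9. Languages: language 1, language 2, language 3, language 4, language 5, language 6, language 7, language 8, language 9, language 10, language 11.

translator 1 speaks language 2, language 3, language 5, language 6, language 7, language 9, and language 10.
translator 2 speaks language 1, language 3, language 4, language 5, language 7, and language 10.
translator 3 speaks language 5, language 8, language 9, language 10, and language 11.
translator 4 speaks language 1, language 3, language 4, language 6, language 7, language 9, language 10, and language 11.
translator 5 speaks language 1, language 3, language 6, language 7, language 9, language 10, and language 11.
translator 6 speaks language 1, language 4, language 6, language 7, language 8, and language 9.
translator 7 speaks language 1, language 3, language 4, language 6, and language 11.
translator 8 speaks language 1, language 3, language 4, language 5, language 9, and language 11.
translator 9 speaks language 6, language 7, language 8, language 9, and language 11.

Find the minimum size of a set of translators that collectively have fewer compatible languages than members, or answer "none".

A matching saturating every translator exists, for instance translator 1→language 2, translator 2→language 4, translator 3→language 9, translator 4→language 11, translator 5→language 10, translator 6→language 7, translator 7→language 6, translator 8→language 3, translator 9→language 8.
By Hall's marriage theorem, this means |N(S)| ≥ |S| for every subset S, so no violating subset exists.

none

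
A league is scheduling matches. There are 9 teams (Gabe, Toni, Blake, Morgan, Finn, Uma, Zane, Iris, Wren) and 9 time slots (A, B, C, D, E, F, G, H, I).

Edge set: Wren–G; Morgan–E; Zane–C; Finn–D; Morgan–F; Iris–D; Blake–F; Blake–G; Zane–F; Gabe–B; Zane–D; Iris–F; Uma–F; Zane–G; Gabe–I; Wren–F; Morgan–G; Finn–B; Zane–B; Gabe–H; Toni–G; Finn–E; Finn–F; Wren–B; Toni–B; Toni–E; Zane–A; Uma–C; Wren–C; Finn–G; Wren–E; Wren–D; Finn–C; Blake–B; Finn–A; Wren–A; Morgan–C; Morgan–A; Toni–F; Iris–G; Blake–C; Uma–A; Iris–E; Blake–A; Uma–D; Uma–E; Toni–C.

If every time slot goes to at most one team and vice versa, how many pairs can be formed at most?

8

One maximum matching: Gabe–H, Toni–F, Blake–C, Morgan–G, Finn–D, Uma–A, Zane–B, Iris–E.
The set {Toni, Blake, Morgan, Finn, Uma, Zane, Iris, Wren} has only 7 neighbours ({A, B, C, D, E, F, G}), so by Hall's theorem at most 8 of the 9 teams can be matched.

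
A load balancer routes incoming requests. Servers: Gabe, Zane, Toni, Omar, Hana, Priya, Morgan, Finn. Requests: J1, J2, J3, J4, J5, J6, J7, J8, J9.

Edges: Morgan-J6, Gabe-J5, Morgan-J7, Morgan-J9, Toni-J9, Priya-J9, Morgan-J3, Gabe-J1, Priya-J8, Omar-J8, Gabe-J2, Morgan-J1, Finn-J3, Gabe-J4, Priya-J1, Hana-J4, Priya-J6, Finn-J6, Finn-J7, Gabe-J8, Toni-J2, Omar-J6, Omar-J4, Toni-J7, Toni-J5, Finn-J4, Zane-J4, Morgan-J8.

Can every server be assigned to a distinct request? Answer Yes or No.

No

The set {Zane, Hana} has only 1 neighbour ({J4}), so by Hall's theorem at most 7 of the 8 servers can be matched.
Hence no matching covers every server.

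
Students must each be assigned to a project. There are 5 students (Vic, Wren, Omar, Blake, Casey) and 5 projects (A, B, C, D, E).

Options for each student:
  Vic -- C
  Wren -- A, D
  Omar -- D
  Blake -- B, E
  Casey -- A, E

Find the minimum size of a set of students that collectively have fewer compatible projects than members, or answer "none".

A matching saturating every student exists, for instance Vic→C, Wren→A, Omar→D, Blake→B, Casey→E.
By Hall's marriage theorem, this means |N(S)| ≥ |S| for every subset S, so no violating subset exists.

none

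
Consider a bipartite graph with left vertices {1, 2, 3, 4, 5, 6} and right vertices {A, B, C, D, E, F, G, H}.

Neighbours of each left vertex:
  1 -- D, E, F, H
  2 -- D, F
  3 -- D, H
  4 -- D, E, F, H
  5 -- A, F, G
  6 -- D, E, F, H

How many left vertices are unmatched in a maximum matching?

1

For example, pair 1-E, 2-F, 3-D, 4-H, 5-G.
The set {1, 2, 3, 4, 6} has only 4 neighbours ({D, E, F, H}), so by Hall's theorem at most 5 of the 6 left vertices can be matched.
That matches 5 of the 6, leaving 1 unmatched; no matching can do better.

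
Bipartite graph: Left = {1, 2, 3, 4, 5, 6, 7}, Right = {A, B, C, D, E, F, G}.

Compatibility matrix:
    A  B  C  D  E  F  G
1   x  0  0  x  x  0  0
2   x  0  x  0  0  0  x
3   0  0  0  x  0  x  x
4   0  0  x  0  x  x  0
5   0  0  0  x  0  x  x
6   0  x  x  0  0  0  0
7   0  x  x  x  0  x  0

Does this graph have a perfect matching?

Yes

A valid assignment of size 7: 1–D, 2–A, 3–F, 4–E, 5–G, 6–C, 7–B.
Every left vertex is matched, so this is a perfect matching.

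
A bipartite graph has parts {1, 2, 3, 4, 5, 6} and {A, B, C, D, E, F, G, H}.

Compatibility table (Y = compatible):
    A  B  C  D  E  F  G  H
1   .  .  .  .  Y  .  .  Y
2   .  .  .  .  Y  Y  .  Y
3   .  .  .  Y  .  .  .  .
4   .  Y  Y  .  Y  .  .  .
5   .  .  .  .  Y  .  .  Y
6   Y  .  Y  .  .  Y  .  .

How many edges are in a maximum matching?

6

A valid assignment of size 6: 1→H, 2→F, 3→D, 4→B, 5→E, 6→C.
All 6 left vertices are matched, so no larger matching exists.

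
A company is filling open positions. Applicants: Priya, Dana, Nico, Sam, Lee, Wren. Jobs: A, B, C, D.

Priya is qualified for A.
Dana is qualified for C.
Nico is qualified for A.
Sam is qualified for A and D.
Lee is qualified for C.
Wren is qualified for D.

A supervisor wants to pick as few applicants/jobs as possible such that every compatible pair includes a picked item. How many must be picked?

3

{A, C, D} is a vertex cover of size 3: every edge has an endpoint in this set.
No smaller cover exists because Priya–A, Dana–C, Sam–D is a matching of size 3, and a cover must include an endpoint of each of these disjoint edges (König's theorem).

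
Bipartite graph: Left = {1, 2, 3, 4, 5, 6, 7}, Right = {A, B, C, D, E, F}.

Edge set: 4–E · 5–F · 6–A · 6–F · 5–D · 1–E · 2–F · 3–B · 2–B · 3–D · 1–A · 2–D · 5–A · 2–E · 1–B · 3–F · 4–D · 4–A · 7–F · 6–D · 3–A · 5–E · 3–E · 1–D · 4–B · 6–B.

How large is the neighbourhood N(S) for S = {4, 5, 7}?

5

The union of neighbours of {4, 5, 7} is {A, B, D, E, F}, which has 5 elements.
Since |N(S)| = 5 ≥ |S| = 3, Hall's condition holds for this subset.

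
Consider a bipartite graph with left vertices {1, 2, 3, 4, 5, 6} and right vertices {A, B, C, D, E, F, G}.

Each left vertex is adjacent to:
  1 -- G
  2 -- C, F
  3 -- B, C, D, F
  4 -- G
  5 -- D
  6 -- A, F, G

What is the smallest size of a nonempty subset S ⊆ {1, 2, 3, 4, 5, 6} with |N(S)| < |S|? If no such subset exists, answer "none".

2

Take S = {1, 4}. Its neighbourhood is {G}, so |N(S)| = 1 < |S| = 2.
No single vertex violates Hall's condition since each has at least one neighbour, so 2 is the minimum.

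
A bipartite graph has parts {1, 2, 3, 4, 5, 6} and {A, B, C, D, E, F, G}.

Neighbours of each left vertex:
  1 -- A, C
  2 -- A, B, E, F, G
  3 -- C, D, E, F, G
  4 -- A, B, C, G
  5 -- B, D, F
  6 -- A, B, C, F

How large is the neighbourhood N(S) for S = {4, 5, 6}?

6

The union of neighbours of {4, 5, 6} is {A, B, C, D, F, G}, which has 6 elements.
Since |N(S)| = 6 ≥ |S| = 3, Hall's condition holds for this subset.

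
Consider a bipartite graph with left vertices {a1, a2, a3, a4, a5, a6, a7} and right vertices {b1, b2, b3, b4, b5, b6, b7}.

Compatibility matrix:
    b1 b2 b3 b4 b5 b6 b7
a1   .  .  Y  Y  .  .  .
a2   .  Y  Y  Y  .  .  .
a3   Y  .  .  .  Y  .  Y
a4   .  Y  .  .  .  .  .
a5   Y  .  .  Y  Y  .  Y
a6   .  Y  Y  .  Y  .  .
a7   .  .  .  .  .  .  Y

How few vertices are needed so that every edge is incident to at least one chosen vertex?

6

A maximum matching has 6 edges (e.g. a1–b4, a2–b3, a3–b1, a4–b2, a5–b7, a6–b5).
By König's theorem the minimum vertex cover has the same size. One such cover is {b1, b2, b3, b4, b5, b7}.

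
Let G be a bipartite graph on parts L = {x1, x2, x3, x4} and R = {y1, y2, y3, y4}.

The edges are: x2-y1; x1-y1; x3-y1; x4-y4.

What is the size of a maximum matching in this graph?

2

One maximum matching: x1-y1, x4-y4.
The set {x1, x2, x3} has only 1 neighbour ({y1}), so by Hall's theorem at most 2 of the 4 left vertices can be matched.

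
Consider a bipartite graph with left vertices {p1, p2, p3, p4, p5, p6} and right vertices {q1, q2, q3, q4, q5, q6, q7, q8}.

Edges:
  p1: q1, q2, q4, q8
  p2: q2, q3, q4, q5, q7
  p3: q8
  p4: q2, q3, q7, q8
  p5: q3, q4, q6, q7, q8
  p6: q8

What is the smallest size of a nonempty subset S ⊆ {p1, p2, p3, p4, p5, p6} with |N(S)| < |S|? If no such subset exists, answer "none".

Take S = {p3, p6}. Its neighbourhood is {q8}, so |N(S)| = 1 < |S| = 2.
No single vertex violates Hall's condition since each has at least one neighbour, so 2 is the minimum.

2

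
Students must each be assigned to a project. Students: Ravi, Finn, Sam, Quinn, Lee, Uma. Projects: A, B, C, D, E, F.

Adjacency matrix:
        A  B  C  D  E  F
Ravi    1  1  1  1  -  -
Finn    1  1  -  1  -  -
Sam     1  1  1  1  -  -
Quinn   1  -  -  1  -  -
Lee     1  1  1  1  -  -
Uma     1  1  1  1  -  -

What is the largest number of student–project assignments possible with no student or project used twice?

4

One maximum matching: Ravi–A, Finn–B, Sam–C, Quinn–D.
The set {Ravi, Finn, Sam, Quinn, Lee, Uma} has only 4 neighbours ({A, B, C, D}), so by Hall's theorem at most 4 of the 6 students can be matched.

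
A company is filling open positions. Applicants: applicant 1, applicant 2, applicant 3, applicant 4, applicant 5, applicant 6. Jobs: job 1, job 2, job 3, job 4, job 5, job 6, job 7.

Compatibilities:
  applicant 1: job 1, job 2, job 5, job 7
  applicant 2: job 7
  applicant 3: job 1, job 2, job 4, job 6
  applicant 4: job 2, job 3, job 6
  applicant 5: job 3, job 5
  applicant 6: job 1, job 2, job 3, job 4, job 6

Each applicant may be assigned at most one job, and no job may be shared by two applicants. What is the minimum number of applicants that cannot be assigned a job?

0

One maximum matching: applicant 1-job 5, applicant 2-job 7, applicant 3-job 2, applicant 4-job 6, applicant 5-job 3, applicant 6-job 1.
This saturates every applicant, so 6 is the maximum.
That matches 6 of the 6, leaving 0 unmatched; no matching can do better.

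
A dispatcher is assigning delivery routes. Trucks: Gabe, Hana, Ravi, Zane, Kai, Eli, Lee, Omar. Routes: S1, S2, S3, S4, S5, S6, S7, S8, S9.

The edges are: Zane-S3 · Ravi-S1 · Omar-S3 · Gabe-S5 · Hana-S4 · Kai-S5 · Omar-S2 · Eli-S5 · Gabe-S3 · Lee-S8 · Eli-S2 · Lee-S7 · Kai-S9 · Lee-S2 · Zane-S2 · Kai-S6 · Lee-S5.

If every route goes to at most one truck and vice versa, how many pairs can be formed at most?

7

For example, pair Gabe→S5, Hana→S4, Ravi→S1, Zane→S3, Kai→S6, Eli→S2, Lee→S8.
The set {Gabe, Zane, Eli, Omar} has only 3 neighbours ({S2, S3, S5}), so by Hall's theorem at most 7 of the 8 trucks can be matched.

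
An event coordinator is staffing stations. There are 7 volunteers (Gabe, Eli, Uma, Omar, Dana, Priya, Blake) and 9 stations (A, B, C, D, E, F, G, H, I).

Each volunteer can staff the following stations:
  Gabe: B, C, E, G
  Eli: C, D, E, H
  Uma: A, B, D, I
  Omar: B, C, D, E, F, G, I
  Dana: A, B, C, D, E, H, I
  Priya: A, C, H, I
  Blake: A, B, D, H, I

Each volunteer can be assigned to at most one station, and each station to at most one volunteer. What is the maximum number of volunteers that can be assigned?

A valid assignment of size 7: Gabe-B, Eli-D, Uma-I, Omar-G, Dana-E, Priya-C, Blake-A.
All 7 volunteers are matched, so no larger matching exists.

7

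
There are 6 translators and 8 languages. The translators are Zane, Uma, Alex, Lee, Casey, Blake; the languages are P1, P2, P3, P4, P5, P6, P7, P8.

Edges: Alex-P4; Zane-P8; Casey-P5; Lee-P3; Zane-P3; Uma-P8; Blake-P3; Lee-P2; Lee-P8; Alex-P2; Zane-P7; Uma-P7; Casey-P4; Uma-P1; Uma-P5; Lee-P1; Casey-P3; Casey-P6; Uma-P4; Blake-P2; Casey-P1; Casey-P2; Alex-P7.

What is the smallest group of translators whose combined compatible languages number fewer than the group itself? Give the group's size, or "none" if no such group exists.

A matching saturating every translator exists, for instance Zane→P7, Uma→P1, Alex→P4, Lee→P8, Casey→P2, Blake→P3.
By Hall's marriage theorem, this means |N(S)| ≥ |S| for every subset S, so no violating subset exists.

none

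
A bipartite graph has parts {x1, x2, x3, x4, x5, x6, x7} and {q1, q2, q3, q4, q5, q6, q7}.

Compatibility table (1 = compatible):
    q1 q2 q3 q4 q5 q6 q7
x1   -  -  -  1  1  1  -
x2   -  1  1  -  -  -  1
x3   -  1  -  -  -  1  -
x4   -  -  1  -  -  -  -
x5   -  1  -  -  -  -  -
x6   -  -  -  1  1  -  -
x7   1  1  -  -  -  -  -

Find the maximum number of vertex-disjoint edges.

7

A valid assignment of size 7: x1→q4, x2→q7, x3→q6, x4→q3, x5→q2, x6→q5, x7→q1.
This saturates every left vertex, so 7 is the maximum.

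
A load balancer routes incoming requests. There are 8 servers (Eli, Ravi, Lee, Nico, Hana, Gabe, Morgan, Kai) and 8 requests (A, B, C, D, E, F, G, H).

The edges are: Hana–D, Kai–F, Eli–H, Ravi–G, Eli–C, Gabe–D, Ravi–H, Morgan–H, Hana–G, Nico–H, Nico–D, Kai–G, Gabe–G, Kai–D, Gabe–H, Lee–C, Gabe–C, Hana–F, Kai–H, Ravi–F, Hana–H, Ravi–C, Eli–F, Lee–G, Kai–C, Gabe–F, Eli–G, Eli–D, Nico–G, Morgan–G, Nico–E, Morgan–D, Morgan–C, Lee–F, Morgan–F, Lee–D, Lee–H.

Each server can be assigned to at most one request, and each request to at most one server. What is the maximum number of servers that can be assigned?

One maximum matching: Eli→F, Ravi→C, Lee→H, Nico→E, Hana→D, Gabe→G.
The set {Eli, Ravi, Lee, Hana, Gabe, Morgan, Kai} has only 5 neighbours ({C, D, F, G, H}), so by Hall's theorem at most 6 of the 8 servers can be matched.

6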